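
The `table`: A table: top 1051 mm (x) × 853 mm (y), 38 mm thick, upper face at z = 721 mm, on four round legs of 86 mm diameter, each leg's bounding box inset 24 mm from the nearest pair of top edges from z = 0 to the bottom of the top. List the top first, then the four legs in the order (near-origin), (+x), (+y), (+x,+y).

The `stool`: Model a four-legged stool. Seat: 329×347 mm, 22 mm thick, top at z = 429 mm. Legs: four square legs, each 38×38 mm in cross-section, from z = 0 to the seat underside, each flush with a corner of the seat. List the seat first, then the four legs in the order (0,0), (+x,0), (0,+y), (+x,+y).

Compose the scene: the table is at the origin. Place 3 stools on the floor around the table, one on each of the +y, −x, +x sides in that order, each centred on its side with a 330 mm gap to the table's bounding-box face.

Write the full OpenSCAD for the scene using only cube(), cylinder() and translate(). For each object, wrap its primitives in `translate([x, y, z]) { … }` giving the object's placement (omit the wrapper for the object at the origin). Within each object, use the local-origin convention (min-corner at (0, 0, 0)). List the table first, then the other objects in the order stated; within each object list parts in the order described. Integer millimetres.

translate([0, 0, 683]) cube([1051, 853, 38]);
translate([67, 67, 0]) cylinder(h = 683, r = 43);
translate([984, 67, 0]) cylinder(h = 683, r = 43);
translate([67, 786, 0]) cylinder(h = 683, r = 43);
translate([984, 786, 0]) cylinder(h = 683, r = 43);
translate([361, 1183, 0]) {
  translate([0, 0, 407]) cube([329, 347, 22]);
  cube([38, 38, 407]);
  translate([291, 0, 0]) cube([38, 38, 407]);
  translate([0, 309, 0]) cube([38, 38, 407]);
  translate([291, 309, 0]) cube([38, 38, 407]);
}
translate([-659, 253, 0]) {
  translate([0, 0, 407]) cube([329, 347, 22]);
  cube([38, 38, 407]);
  translate([291, 0, 0]) cube([38, 38, 407]);
  translate([0, 309, 0]) cube([38, 38, 407]);
  translate([291, 309, 0]) cube([38, 38, 407]);
}
translate([1381, 253, 0]) {
  translate([0, 0, 407]) cube([329, 347, 22]);
  cube([38, 38, 407]);
  translate([291, 0, 0]) cube([38, 38, 407]);
  translate([0, 309, 0]) cube([38, 38, 407]);
  translate([291, 309, 0]) cube([38, 38, 407]);
}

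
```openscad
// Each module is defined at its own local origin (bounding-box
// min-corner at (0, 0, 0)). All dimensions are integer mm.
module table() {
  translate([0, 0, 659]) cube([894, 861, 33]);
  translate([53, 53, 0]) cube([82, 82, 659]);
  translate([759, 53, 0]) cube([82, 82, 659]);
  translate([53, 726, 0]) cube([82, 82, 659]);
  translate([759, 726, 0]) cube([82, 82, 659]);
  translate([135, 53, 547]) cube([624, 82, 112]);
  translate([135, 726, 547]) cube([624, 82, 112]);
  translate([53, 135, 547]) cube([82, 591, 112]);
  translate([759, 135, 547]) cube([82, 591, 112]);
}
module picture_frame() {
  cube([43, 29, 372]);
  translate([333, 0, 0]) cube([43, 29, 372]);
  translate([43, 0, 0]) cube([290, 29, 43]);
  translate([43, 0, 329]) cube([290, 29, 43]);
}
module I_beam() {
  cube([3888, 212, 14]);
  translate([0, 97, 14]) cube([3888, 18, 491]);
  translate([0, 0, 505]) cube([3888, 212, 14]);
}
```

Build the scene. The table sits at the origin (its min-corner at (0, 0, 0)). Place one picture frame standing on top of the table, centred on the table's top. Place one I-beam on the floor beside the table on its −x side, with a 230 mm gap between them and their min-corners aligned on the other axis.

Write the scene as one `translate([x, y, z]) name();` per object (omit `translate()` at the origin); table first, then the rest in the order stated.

table();
translate([259, 416, 692]) picture_frame();
translate([-4118, 0, 0]) I_beam();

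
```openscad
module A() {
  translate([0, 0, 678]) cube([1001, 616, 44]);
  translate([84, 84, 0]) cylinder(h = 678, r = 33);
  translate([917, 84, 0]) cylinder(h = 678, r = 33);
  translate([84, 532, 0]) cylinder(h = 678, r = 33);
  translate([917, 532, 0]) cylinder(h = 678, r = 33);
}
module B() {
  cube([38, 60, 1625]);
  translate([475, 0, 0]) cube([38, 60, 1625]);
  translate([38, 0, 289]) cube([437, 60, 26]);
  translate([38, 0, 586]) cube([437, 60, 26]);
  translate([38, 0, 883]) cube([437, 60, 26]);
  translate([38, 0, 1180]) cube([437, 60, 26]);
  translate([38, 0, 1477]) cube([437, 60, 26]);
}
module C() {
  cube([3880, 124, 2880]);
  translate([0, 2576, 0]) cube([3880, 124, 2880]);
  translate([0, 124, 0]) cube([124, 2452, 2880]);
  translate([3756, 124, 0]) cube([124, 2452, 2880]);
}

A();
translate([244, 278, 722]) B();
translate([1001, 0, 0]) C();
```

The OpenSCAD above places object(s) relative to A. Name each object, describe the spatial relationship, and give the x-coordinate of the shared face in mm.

A is a table. B is a ladder. C is a house frame. The ladder is on top of the table, centred. The house frame is against the table's +x side, with their −y faces flush. The x-coordinate of the shared face is 1001 mm.

The table's +x face and the house frame's −x face are both at x = 1001 mm.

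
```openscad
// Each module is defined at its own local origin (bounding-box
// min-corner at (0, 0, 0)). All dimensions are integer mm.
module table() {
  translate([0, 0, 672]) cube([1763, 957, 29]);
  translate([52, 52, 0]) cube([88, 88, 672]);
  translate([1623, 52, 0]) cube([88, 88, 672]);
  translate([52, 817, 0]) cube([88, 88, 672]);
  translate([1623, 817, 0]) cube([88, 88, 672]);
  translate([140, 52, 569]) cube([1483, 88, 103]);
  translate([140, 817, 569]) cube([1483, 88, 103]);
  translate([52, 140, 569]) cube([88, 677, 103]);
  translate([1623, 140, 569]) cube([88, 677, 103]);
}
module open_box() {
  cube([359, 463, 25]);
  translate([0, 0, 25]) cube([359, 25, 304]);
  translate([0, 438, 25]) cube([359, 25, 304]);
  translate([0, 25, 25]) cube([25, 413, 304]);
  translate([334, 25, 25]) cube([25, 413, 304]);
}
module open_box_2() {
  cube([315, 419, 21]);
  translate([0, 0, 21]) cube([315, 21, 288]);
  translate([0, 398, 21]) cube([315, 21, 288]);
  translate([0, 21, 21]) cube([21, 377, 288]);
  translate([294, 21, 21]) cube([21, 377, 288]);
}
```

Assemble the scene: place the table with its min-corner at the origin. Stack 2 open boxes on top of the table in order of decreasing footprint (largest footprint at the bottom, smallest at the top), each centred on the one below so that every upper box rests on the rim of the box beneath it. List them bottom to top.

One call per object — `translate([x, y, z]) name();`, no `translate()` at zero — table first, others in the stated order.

table();
translate([702, 247, 701]) open_box();
translate([724, 269, 1030]) open_box_2();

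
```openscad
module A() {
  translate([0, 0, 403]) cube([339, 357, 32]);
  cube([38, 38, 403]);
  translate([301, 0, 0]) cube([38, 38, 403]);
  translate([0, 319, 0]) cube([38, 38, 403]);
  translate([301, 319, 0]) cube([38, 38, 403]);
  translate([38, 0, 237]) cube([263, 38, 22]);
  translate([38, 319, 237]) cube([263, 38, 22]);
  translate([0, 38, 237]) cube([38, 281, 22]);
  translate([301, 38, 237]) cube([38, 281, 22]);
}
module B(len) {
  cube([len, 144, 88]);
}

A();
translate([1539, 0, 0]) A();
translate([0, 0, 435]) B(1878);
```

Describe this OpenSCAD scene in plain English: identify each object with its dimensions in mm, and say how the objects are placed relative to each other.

A is a four-legged stool. The seat is a 339×357×32 mm slab whose top surface is at z = 435 mm; four square legs, each 38×38 mm in cross-section, run from the floor (z = 0) to the underside of the seat, each flush with a corner of the seat. Four stretchers, 38 mm wide and 22 mm tall, connect adjacent legs with their undersides at z = 237 mm, each running between the inner faces of the legs it joins and aligned with the legs' outer faces on the other axis.

B is a rectangular beam 1878 mm long (x), 144 mm deep (y), 88 mm thick (z).

The beam spans the tops of two stools placed 1200 mm apart, resting at z = 435 mm.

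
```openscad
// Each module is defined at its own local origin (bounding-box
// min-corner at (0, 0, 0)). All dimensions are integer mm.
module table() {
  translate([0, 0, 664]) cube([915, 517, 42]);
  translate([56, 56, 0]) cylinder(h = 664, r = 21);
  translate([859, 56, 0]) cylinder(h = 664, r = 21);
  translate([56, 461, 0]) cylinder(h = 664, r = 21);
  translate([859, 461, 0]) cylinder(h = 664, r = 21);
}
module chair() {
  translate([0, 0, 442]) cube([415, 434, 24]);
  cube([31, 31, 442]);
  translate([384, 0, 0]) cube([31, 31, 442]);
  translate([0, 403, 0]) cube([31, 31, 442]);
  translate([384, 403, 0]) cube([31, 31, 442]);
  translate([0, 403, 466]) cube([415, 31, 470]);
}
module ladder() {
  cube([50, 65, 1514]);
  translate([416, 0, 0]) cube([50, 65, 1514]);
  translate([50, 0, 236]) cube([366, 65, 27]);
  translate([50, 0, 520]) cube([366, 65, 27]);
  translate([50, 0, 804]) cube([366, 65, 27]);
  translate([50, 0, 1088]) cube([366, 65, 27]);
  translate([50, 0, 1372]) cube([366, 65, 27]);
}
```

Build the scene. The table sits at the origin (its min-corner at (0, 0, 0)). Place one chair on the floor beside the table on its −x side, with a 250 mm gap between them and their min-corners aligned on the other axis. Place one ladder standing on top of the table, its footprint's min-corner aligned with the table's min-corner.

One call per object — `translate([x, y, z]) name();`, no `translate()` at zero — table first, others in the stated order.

table();
translate([-665, 0, 0]) chair();
translate([0, 0, 706]) ladder();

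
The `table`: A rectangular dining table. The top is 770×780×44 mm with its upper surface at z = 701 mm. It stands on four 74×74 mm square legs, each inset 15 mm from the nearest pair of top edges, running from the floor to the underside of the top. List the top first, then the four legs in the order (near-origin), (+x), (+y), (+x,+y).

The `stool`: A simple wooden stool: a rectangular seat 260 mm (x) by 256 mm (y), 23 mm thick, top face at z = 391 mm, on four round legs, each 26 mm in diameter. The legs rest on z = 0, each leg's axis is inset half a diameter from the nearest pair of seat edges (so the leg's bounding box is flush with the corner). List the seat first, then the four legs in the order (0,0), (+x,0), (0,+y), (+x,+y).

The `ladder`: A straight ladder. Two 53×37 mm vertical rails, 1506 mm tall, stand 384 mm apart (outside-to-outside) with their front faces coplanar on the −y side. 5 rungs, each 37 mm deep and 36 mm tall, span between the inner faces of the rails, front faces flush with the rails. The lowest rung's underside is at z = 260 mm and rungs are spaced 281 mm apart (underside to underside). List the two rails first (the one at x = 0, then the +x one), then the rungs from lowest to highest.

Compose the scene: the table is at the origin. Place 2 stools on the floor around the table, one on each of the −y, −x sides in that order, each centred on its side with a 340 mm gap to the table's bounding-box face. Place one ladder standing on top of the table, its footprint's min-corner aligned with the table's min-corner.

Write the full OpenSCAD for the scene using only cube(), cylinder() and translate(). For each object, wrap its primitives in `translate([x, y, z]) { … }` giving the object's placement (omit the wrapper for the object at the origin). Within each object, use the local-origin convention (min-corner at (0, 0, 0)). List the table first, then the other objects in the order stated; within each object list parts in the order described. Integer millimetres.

translate([0, 0, 657]) cube([770, 780, 44]);
translate([15, 15, 0]) cube([74, 74, 657]);
translate([681, 15, 0]) cube([74, 74, 657]);
translate([15, 691, 0]) cube([74, 74, 657]);
translate([681, 691, 0]) cube([74, 74, 657]);
translate([255, -596, 0]) {
  translate([0, 0, 368]) cube([260, 256, 23]);
  translate([13, 13, 0]) cylinder(h = 368, r = 13);
  translate([247, 13, 0]) cylinder(h = 368, r = 13);
  translate([13, 243, 0]) cylinder(h = 368, r = 13);
  translate([247, 243, 0]) cylinder(h = 368, r = 13);
}
translate([-600, 262, 0]) {
  translate([0, 0, 368]) cube([260, 256, 23]);
  translate([13, 13, 0]) cylinder(h = 368, r = 13);
  translate([247, 13, 0]) cylinder(h = 368, r = 13);
  translate([13, 243, 0]) cylinder(h = 368, r = 13);
  translate([247, 243, 0]) cylinder(h = 368, r = 13);
}
translate([0, 0, 701]) {
  cube([53, 37, 1506]);
  translate([331, 0, 0]) cube([53, 37, 1506]);
  translate([53, 0, 260]) cube([278, 37, 36]);
  translate([53, 0, 541]) cube([278, 37, 36]);
  translate([53, 0, 822]) cube([278, 37, 36]);
  translate([53, 0, 1103]) cube([278, 37, 36]);
  translate([53, 0, 1384]) cube([278, 37, 36]);
}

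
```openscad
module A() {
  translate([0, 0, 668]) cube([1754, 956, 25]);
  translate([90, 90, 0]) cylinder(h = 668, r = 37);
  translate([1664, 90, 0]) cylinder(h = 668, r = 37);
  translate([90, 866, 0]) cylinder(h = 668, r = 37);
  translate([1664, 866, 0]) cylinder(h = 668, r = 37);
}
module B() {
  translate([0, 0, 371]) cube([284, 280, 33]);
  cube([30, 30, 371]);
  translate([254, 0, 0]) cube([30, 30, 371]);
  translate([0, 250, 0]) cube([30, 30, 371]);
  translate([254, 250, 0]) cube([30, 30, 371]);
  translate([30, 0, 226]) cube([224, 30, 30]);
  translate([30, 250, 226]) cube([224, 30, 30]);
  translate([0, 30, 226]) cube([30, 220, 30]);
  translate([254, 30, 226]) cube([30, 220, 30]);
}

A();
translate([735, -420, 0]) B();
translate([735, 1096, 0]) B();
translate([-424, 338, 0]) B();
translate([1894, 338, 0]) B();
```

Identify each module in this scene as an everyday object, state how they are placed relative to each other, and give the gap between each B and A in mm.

Each stool's nearest face is 140 mm from the table's bounding box.

A is a table. B is a stool. Four stools sit around the table at the −y, +y, −x, +x sides. The gap between each stool and the table is 140 mm.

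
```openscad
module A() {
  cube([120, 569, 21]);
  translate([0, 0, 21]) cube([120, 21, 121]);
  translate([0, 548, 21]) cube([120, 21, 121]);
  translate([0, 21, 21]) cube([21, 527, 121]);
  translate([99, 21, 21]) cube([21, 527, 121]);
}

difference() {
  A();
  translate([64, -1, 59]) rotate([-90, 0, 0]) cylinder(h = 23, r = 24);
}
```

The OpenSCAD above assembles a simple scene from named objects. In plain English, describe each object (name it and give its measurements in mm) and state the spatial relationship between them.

A is an open storage box with external size 120×569×142 mm and wall thickness 21 mm (the base is also 21 mm thick). The base covers the whole footprint; the four walls stand on the base, with the y-facing walls full-width and the x-facing walls fitting between their inner faces.

The open box has a circular hole of radius 24 mm through its front wall, centred at (x = 64, z = 59).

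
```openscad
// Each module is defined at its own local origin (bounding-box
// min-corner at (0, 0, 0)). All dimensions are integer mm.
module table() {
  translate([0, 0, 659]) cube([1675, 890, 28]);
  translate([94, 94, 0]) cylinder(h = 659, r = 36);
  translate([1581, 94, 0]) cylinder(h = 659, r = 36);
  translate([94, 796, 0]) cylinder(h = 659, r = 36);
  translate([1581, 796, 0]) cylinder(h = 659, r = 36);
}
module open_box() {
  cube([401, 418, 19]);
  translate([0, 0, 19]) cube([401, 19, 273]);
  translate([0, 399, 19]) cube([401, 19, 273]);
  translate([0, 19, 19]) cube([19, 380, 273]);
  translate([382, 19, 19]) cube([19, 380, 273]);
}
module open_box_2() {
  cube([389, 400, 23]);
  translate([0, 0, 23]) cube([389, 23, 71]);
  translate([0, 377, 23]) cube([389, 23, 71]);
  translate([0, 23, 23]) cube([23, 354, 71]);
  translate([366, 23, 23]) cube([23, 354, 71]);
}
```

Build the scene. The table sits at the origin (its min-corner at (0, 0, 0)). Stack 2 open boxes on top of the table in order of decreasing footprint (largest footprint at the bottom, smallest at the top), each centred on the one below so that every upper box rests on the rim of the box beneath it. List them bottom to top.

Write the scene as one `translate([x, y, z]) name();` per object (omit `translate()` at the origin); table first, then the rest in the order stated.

table();
translate([637, 236, 687]) open_box();
translate([643, 245, 979]) open_box_2();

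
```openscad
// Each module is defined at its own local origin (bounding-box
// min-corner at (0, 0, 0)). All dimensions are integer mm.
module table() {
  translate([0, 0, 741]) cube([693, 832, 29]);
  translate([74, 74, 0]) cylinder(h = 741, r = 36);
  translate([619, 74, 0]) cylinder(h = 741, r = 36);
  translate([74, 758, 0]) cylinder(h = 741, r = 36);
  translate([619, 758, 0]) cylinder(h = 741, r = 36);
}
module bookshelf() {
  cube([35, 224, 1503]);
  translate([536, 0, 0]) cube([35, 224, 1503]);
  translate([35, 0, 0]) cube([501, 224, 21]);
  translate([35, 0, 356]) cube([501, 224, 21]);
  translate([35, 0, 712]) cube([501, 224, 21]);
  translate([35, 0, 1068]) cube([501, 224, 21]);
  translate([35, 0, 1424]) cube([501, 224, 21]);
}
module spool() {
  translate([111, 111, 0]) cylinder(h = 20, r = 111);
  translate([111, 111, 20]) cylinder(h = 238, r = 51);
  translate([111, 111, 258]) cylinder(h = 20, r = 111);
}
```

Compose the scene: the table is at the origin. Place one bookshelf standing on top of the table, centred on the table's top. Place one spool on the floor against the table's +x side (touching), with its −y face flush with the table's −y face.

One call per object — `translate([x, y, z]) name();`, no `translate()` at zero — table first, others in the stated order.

table();
translate([61, 304, 770]) bookshelf();
translate([693, 0, 0]) spool();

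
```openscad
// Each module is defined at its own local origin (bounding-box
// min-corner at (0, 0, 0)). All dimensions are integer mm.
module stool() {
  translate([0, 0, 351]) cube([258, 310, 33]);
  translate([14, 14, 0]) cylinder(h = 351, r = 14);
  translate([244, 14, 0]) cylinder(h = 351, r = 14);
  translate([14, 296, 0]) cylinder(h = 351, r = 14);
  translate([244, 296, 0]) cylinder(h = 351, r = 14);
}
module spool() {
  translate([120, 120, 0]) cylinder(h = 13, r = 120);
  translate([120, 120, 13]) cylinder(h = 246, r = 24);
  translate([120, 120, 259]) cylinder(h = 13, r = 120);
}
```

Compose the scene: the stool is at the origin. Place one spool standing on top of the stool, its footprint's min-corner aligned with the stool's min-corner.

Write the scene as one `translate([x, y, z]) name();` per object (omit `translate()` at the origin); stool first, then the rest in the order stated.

stool();
translate([0, 0, 384]) spool();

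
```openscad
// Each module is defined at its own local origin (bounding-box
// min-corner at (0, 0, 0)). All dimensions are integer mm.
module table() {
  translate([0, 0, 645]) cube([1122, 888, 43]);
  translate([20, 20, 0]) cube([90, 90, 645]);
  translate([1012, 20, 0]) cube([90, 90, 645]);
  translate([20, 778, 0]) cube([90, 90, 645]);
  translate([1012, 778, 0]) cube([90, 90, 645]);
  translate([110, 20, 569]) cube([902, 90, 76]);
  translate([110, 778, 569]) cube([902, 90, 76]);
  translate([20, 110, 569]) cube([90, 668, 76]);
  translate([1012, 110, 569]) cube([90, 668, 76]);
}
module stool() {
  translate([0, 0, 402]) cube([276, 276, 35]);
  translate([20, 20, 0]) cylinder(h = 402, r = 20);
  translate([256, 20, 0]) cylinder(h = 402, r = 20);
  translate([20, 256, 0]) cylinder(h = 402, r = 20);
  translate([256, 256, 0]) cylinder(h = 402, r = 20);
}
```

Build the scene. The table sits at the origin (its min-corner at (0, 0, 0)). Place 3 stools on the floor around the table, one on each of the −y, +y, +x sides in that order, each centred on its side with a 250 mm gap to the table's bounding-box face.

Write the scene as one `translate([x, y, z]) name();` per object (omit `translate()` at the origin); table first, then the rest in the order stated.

table();
translate([423, -526, 0]) stool();
translate([423, 1138, 0]) stool();
translate([1372, 306, 0]) stool();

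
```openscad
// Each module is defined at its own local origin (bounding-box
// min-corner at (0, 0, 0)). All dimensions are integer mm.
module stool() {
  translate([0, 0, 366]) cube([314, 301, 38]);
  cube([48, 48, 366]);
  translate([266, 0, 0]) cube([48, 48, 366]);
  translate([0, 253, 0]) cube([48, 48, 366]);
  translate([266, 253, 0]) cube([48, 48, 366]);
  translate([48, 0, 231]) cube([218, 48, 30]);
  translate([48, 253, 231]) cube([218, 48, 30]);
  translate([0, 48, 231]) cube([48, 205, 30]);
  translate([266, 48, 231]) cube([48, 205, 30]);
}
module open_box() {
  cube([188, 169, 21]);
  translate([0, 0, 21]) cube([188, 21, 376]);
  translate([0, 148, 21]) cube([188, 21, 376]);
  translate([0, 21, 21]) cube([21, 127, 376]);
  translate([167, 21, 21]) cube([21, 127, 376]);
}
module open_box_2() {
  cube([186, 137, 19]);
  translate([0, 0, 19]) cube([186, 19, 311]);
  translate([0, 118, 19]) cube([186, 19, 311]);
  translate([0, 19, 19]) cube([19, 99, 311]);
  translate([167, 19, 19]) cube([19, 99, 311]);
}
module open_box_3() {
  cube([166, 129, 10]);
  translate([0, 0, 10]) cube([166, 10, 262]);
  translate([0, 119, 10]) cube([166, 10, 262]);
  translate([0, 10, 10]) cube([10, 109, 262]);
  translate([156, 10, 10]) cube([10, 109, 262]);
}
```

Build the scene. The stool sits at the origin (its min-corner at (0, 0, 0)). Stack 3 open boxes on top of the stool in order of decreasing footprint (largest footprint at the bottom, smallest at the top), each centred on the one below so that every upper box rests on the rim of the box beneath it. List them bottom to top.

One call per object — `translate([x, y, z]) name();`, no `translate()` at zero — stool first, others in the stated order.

stool();
translate([63, 66, 404]) open_box();
translate([64, 82, 801]) open_box_2();
translate([74, 86, 1131]) open_box_3();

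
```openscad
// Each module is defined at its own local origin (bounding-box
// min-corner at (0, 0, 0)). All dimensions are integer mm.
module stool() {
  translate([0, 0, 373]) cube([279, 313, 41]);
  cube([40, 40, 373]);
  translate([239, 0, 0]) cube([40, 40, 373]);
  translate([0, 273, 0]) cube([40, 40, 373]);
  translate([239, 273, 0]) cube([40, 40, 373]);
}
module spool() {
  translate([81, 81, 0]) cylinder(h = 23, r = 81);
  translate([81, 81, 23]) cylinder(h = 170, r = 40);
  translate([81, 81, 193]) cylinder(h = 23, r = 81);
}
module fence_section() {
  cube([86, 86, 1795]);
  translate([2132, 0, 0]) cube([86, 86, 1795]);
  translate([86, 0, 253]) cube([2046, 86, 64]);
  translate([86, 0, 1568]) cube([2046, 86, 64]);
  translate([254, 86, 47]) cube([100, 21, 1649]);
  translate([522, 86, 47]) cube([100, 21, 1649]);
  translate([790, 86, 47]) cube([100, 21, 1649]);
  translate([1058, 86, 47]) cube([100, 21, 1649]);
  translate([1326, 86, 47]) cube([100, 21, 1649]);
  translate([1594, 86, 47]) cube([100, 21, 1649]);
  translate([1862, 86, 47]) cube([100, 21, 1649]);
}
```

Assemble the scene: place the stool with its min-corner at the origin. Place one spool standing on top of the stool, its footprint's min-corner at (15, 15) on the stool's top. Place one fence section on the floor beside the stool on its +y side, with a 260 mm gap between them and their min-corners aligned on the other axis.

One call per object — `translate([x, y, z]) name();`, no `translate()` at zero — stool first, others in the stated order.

stool();
translate([15, 15, 414]) spool();
translate([0, 573, 0]) fence_section();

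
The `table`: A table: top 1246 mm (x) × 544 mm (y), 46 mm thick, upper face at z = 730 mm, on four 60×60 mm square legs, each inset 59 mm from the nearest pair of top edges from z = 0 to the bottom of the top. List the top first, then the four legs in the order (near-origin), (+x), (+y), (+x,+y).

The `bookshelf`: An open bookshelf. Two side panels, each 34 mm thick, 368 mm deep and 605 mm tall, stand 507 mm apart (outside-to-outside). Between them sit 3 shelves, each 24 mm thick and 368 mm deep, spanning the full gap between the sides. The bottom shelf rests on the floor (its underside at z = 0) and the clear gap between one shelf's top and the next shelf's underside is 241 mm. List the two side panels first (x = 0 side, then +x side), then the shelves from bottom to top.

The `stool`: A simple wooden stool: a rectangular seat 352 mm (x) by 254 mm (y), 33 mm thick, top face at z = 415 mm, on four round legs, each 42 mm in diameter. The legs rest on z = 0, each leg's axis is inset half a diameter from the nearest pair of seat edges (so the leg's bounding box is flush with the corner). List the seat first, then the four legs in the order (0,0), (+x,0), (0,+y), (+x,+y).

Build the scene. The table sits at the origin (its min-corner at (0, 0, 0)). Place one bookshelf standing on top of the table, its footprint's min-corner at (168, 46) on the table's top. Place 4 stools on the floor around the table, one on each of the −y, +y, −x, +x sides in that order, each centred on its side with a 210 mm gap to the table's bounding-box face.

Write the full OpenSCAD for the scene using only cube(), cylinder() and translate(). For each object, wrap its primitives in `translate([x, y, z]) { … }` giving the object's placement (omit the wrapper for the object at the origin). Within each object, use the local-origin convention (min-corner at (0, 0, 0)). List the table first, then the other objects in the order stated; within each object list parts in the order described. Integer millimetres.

translate([0, 0, 684]) cube([1246, 544, 46]);
translate([59, 59, 0]) cube([60, 60, 684]);
translate([1127, 59, 0]) cube([60, 60, 684]);
translate([59, 425, 0]) cube([60, 60, 684]);
translate([1127, 425, 0]) cube([60, 60, 684]);
translate([168, 46, 730]) {
  cube([34, 368, 605]);
  translate([473, 0, 0]) cube([34, 368, 605]);
  translate([34, 0, 0]) cube([439, 368, 24]);
  translate([34, 0, 265]) cube([439, 368, 24]);
  translate([34, 0, 530]) cube([439, 368, 24]);
}
translate([447, -464, 0]) {
  translate([0, 0, 382]) cube([352, 254, 33]);
  translate([21, 21, 0]) cylinder(h = 382, r = 21);
  translate([331, 21, 0]) cylinder(h = 382, r = 21);
  translate([21, 233, 0]) cylinder(h = 382, r = 21);
  translate([331, 233, 0]) cylinder(h = 382, r = 21);
}
translate([447, 754, 0]) {
  translate([0, 0, 382]) cube([352, 254, 33]);
  translate([21, 21, 0]) cylinder(h = 382, r = 21);
  translate([331, 21, 0]) cylinder(h = 382, r = 21);
  translate([21, 233, 0]) cylinder(h = 382, r = 21);
  translate([331, 233, 0]) cylinder(h = 382, r = 21);
}
translate([-562, 145, 0]) {
  translate([0, 0, 382]) cube([352, 254, 33]);
  translate([21, 21, 0]) cylinder(h = 382, r = 21);
  translate([331, 21, 0]) cylinder(h = 382, r = 21);
  translate([21, 233, 0]) cylinder(h = 382, r = 21);
  translate([331, 233, 0]) cylinder(h = 382, r = 21);
}
translate([1456, 145, 0]) {
  translate([0, 0, 382]) cube([352, 254, 33]);
  translate([21, 21, 0]) cylinder(h = 382, r = 21);
  translate([331, 21, 0]) cylinder(h = 382, r = 21);
  translate([21, 233, 0]) cylinder(h = 382, r = 21);
  translate([331, 233, 0]) cylinder(h = 382, r = 21);
}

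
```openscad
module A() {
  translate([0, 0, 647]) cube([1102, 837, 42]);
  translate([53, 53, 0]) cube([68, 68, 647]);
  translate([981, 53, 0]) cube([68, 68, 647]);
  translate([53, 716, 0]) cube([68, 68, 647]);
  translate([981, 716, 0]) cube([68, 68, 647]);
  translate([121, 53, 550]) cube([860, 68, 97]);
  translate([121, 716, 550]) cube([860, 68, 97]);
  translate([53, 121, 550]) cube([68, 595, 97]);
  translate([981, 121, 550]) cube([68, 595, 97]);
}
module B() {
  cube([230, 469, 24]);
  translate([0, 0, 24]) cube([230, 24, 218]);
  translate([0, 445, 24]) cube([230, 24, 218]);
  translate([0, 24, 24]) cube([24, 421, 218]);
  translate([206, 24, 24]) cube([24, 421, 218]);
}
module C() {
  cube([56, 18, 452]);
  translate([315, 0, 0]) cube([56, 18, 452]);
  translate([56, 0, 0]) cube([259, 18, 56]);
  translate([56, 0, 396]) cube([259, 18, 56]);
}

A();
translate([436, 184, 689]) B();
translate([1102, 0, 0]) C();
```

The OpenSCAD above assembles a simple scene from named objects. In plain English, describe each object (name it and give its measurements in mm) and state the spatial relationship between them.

A is a rectangular dining table. The top is 1102×837×42 mm with its upper surface at z = 689 mm. It stands on four 68×68 mm square legs, each inset 53 mm from the nearest pair of top edges, running from the floor to the underside of the top. Four apron rails, 68 mm thick and 97 mm tall, run between adjacent legs with their top edges flush with the underside of the top and their outer faces flush with the legs' outer faces.

B is an open-topped rectangular box: outside dimensions 230×469×242 mm, with a uniform wall and base thickness of 24 mm. The base is a full 230×469 slab on the floor; four walls sit on top of the base. The front and back walls (the −y and +y sides) span the full width; the two side walls fit between them.

C is a picture frame with a 259×340 mm rectangular opening (x by z) and a uniform 56 mm border on every side. Frame depth is 18 mm along y. It is built from two vertical stiles running the full outside height and two horizontal rails spanning the gap between the stiles.

The open box is on top of the table, centred. The picture frame is against the table's +x side, with their −y faces flush.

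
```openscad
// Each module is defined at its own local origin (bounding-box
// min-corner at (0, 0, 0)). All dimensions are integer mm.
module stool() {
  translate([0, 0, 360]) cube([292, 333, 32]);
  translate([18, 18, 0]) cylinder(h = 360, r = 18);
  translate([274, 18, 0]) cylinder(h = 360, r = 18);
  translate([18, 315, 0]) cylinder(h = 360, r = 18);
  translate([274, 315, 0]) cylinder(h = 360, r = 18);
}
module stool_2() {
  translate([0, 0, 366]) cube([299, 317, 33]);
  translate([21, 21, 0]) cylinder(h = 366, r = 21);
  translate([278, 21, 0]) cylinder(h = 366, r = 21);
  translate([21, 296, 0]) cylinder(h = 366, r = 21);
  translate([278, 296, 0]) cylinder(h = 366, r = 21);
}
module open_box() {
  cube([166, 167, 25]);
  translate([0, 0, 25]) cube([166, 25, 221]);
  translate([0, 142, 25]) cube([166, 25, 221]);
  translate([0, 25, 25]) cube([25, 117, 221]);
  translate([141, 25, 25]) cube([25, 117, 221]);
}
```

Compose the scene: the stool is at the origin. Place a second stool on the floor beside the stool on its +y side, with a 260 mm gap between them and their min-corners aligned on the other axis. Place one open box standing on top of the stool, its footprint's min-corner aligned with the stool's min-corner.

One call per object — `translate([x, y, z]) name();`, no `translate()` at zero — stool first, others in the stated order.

stool();
translate([0, 593, 0]) stool_2();
translate([0, 0, 392]) open_box();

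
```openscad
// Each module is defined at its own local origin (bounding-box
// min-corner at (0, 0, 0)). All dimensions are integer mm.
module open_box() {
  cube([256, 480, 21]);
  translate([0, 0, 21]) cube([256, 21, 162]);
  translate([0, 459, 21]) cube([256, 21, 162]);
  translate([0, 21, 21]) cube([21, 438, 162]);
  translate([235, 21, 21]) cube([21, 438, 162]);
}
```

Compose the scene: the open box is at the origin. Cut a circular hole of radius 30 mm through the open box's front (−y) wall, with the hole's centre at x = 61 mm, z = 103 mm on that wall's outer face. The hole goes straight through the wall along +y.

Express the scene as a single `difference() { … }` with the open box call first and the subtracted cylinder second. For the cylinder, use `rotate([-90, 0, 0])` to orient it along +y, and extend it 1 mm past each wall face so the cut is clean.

difference() {
  open_box();
  translate([61, -1, 103]) rotate([-90, 0, 0]) cylinder(h = 23, r = 30);
}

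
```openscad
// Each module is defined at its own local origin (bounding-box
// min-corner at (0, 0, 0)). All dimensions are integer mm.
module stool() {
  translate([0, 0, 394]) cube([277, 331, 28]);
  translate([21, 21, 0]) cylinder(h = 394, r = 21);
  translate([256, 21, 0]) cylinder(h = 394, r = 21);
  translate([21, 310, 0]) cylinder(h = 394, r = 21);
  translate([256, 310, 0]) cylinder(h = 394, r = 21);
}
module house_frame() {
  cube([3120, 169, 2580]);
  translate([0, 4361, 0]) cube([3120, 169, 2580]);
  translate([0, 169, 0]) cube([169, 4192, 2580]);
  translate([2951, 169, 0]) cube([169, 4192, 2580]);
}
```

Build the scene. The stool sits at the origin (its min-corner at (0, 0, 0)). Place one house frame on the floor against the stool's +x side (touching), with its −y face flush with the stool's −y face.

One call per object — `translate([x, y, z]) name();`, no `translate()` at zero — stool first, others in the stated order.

stool();
translate([277, 0, 0]) house_frame();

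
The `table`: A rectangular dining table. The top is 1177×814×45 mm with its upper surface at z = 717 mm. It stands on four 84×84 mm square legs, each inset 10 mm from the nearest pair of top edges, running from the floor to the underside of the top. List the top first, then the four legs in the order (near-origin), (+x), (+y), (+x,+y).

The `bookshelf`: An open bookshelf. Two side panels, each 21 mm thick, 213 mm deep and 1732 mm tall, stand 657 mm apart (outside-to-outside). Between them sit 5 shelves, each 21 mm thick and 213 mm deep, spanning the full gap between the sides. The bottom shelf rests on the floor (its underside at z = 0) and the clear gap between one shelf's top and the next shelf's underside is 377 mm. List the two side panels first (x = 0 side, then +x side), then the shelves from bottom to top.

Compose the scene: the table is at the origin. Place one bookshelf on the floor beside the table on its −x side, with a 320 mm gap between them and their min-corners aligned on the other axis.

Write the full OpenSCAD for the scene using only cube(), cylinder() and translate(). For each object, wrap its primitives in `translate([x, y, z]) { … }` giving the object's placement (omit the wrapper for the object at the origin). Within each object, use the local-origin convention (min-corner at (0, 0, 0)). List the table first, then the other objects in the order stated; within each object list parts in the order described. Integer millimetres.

translate([0, 0, 672]) cube([1177, 814, 45]);
translate([10, 10, 0]) cube([84, 84, 672]);
translate([1083, 10, 0]) cube([84, 84, 672]);
translate([10, 720, 0]) cube([84, 84, 672]);
translate([1083, 720, 0]) cube([84, 84, 672]);
translate([-977, 0, 0]) {
  cube([21, 213, 1732]);
  translate([636, 0, 0]) cube([21, 213, 1732]);
  translate([21, 0, 0]) cube([615, 213, 21]);
  translate([21, 0, 398]) cube([615, 213, 21]);
  translate([21, 0, 796]) cube([615, 213, 21]);
  translate([21, 0, 1194]) cube([615, 213, 21]);
  translate([21, 0, 1592]) cube([615, 213, 21]);
}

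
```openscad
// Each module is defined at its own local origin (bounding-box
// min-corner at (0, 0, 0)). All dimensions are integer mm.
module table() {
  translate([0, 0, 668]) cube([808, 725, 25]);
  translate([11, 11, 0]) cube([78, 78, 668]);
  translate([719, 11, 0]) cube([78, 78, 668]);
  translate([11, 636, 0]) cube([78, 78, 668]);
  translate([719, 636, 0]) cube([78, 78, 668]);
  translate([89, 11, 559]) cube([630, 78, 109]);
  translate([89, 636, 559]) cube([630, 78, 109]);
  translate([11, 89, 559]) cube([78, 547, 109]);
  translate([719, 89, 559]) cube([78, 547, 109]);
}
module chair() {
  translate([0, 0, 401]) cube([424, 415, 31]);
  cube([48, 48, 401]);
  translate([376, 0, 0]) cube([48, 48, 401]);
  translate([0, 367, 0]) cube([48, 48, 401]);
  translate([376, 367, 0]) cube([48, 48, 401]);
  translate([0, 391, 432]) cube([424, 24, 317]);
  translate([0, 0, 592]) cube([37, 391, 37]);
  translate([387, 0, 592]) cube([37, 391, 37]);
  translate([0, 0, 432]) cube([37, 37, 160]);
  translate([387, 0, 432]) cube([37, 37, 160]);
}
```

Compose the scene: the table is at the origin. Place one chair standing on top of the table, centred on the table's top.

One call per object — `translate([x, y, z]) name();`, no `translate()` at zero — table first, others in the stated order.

table();
translate([192, 155, 693]) chair();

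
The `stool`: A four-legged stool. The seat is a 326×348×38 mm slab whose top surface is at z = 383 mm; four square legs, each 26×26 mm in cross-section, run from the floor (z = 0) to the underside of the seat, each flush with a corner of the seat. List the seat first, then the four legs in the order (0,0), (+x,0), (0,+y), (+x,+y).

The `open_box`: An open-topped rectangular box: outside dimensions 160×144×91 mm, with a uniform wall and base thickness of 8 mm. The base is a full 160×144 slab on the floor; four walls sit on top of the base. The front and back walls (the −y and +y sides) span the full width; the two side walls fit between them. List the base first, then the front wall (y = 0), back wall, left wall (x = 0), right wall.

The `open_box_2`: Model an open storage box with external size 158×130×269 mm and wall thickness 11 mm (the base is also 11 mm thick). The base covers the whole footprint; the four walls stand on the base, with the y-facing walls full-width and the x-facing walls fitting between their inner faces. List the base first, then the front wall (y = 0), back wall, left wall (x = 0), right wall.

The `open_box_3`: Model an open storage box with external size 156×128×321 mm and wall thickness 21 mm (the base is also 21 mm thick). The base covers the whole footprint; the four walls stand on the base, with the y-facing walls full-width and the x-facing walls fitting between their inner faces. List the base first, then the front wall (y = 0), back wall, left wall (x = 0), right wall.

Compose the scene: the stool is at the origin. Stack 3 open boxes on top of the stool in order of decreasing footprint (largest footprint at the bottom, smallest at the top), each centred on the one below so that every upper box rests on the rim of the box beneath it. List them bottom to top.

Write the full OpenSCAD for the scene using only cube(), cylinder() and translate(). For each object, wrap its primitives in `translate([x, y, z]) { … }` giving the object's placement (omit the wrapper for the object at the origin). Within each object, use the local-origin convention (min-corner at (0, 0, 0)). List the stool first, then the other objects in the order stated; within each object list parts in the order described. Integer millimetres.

translate([0, 0, 345]) cube([326, 348, 38]);
cube([26, 26, 345]);
translate([300, 0, 0]) cube([26, 26, 345]);
translate([0, 322, 0]) cube([26, 26, 345]);
translate([300, 322, 0]) cube([26, 26, 345]);
translate([83, 102, 383]) {
  cube([160, 144, 8]);
  translate([0, 0, 8]) cube([160, 8, 83]);
  translate([0, 136, 8]) cube([160, 8, 83]);
  translate([0, 8, 8]) cube([8, 128, 83]);
  translate([152, 8, 8]) cube([8, 128, 83]);
}
translate([84, 109, 474]) {
  cube([158, 130, 11]);
  translate([0, 0, 11]) cube([158, 11, 258]);
  translate([0, 119, 11]) cube([158, 11, 258]);
  translate([0, 11, 11]) cube([11, 108, 258]);
  translate([147, 11, 11]) cube([11, 108, 258]);
}
translate([85, 110, 743]) {
  cube([156, 128, 21]);
  translate([0, 0, 21]) cube([156, 21, 300]);
  translate([0, 107, 21]) cube([156, 21, 300]);
  translate([0, 21, 21]) cube([21, 86, 300]);
  translate([135, 21, 21]) cube([21, 86, 300]);
}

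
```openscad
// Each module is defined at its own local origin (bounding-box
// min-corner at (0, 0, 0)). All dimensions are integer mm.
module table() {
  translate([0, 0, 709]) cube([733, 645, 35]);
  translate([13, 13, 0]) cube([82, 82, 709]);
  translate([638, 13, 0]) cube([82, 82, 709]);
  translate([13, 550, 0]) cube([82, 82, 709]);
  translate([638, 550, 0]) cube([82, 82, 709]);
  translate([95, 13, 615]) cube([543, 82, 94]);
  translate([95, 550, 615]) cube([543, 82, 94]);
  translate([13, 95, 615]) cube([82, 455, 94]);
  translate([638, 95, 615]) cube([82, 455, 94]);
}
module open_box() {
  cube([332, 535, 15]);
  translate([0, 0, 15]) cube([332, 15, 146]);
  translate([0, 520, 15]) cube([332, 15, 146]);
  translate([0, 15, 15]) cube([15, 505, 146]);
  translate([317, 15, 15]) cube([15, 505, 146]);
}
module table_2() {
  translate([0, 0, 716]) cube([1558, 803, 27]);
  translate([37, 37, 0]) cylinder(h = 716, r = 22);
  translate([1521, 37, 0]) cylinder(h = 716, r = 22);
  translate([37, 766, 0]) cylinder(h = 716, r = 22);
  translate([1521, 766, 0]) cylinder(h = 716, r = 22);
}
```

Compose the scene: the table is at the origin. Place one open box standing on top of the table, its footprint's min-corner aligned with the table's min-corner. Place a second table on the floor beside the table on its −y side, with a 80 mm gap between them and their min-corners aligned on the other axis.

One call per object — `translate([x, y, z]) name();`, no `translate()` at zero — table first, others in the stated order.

table();
translate([0, 0, 744]) open_box();
translate([0, -883, 0]) table_2();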